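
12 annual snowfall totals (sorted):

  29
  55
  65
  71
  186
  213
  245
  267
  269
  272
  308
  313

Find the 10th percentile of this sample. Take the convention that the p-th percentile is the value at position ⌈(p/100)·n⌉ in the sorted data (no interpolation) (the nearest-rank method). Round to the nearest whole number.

55

n = 12.
Position = ⌈10/100 · 12⌉ = ⌈1.2⌉ = 2.
The value at rank 2 is 55.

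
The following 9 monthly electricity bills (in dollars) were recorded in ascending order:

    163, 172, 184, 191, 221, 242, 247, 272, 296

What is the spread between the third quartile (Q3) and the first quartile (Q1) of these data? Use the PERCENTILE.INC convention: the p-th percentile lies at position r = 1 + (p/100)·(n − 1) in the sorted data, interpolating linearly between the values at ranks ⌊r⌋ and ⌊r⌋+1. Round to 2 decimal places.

63.00

n = 9.
P25: r = 3 (integer) → 184.
P75: r = 7 (integer) → 247.
Difference: 247 − 184 = 63.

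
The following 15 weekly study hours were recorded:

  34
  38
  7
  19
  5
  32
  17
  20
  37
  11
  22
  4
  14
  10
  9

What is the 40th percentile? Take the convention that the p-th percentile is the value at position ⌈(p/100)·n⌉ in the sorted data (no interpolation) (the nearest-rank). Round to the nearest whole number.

11

Sorted: 4, 5, 7, 9, 10, 11, 14, 17, 19, 20, 22, 32, 34, 37, 38.
n = 15.
Position = ⌈40/100 · 15⌉ = ⌈6⌉ = 6.
The value at rank 6 is 11.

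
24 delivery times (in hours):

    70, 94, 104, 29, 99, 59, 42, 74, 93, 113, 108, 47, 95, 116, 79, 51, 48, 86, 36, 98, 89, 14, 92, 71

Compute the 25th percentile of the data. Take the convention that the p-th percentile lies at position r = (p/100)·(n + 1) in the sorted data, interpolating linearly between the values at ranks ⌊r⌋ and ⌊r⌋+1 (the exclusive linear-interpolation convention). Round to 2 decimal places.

48.75

Sorted: 14, 29, 36, 42, 47, 48, 51, 59, 70, 71, 74, 79, 86, 89, 92, 93, 94, 95, 98, 99, 104, 108, 113, 116.
n = 24.
r = (25/100)·(24 + 1) = 6.25.
Rank 6 is 48 and rank 7 is 51.
Interpolate: 48 + 0.25·(51 − 48) = 48 + 0.25·3 = 48.75.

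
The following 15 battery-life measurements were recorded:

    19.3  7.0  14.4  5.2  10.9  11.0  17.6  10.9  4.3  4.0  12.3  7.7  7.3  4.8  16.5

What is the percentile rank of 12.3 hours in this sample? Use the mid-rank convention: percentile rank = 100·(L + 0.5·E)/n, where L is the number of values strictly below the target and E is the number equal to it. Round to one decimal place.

Sorted: 4.0, 4.3, 4.8, 5.2, 7.0, 7.3, 7.7, 10.9, 10.9, 11.0, 12.3, 14.4, 16.5, 17.6, 19.3.
Count below 12.3: L = 10; count equal: E = 1; n = 15.
Percentile rank = 100·(10 + 0.5·1)/15 = 100·10.5/15 = 70.

70.0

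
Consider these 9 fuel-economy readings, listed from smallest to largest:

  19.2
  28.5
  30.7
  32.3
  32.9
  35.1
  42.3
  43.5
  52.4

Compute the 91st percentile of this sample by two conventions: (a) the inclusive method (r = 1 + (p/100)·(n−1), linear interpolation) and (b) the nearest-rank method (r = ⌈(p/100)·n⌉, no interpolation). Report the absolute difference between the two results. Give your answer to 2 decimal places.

6.41

n = 9.
(a) r = 8.28; between ranks 8 (43.5) and 9 (52.4): 45.992.
(b) the nearest-rank method: rank 9 → 52.4.
|45.992 − 52.4| = 6.408.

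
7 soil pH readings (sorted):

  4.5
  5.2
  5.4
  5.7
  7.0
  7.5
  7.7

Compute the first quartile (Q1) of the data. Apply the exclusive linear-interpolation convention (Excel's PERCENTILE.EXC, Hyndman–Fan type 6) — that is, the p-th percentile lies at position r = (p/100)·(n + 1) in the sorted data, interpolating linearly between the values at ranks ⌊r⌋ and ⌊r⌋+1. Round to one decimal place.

5.2

n = 7.
r = (25/100)·(7 + 1) = 2.
r is an integer, so P25 is the value at rank 2: 5.2.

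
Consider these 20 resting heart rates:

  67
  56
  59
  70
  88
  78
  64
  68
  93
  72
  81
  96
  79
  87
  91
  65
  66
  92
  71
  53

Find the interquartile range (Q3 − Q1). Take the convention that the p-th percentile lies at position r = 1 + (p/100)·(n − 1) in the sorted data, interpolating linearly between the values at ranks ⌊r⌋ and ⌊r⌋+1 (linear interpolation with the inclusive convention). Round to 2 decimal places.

21.50

Sorted: 53, 56, 59, 64, 65, 66, 67, 68, 70, 71, 72, 78, 79, 81, 87, 88, 91, 92, 93, 96.
n = 20.
P25: r = 5.75; ranks 5–6 are 65, 66; interpolating gives 65.75.
P75: r = 15.25; ranks 15–16 are 87, 88; interpolating gives 87.25.
Difference: 87.25 − 65.75 = 21.5.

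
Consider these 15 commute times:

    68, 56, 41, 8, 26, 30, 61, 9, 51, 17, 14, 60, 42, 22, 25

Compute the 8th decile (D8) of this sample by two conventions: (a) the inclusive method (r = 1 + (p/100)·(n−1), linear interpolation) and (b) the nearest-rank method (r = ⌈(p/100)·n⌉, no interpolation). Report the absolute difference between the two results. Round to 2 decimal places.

Sorted: 8, 9, 14, 17, 22, 25, 26, 30, 41, 42, 51, 56, 60, 61, 68.
n = 15.
(a) r = 12.2; between ranks 12 (56) and 13 (60): 56.8.
(b) the nearest-rank method: rank 12 → 56.
|56.8 − 56| = 0.8.

0.80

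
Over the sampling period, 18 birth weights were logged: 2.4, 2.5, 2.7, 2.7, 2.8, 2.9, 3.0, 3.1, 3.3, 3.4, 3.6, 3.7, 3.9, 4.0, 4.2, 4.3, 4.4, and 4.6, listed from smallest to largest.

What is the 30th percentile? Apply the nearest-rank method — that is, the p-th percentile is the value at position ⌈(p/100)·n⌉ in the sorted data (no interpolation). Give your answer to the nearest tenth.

n = 18.
Position = ⌈30/100 · 18⌉ = ⌈5.4⌉ = 6.
The value at rank 6 is 2.9.

2.9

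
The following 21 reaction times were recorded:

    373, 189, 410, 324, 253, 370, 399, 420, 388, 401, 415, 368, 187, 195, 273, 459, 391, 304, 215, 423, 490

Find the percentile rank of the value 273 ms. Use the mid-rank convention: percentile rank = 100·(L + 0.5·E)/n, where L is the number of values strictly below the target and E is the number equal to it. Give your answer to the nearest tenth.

26.2

Sorted: 187, 189, 195, 215, 253, 273, 304, 324, 368, 370, 373, 388, 391, 399, 401, 410, 415, 420, 423, 459, 490.
Count below 273: L = 5; count equal: E = 1; n = 21.
Percentile rank = 100·(5 + 0.5·1)/21 = 100·5.5/21 = 26.19.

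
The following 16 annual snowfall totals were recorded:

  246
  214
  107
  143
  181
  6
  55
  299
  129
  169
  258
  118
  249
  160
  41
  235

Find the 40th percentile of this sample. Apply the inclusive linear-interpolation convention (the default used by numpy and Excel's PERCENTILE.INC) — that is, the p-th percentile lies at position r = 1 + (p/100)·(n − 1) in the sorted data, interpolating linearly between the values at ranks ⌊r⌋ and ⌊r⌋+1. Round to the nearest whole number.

143

Sorted: 6, 41, 55, 107, 118, 129, 143, 160, 169, 181, 214, 235, 246, 249, 258, 299.
n = 16.
r = 1 + (40/100)·(16 − 1) = 1 + 6 = 7.
r is an integer, so P40 is the value at rank 7: 143.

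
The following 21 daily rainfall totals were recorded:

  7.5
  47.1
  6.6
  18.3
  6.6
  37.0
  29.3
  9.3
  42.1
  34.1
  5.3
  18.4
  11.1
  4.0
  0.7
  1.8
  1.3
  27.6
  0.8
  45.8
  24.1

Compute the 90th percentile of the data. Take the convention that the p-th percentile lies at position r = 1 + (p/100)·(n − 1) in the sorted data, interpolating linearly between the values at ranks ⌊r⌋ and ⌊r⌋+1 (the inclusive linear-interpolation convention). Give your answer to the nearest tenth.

Sorted: 0.7, 0.8, 1.3, 1.8, 4.0, 5.3, 6.6, 6.6, 7.5, 9.3, 11.1, 18.3, 18.4, 24.1, 27.6, 29.3, 34.1, 37.0, 42.1, 45.8, 47.1.
n = 21.
r = 1 + (90/100)·(21 − 1) = 1 + 18 = 19.
r is an integer, so P90 is the value at rank 19: 42.1.

42.1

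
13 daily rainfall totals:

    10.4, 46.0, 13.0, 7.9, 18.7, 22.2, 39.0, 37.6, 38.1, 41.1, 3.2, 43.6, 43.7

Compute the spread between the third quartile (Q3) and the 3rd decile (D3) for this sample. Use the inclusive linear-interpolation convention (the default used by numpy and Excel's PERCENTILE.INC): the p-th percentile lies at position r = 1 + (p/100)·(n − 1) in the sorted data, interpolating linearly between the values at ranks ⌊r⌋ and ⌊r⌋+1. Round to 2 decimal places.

24.68

Sorted: 3.2, 7.9, 10.4, 13.0, 18.7, 22.2, 37.6, 38.1, 39.0, 41.1, 43.6, 43.7, 46.0.
n = 13.
P30: r = 4.6; ranks 4–5 are 13.0, 18.7; interpolating gives 16.42.
P75: r = 10 (integer) → 41.1.
Difference: 41.1 − 16.42 = 24.68.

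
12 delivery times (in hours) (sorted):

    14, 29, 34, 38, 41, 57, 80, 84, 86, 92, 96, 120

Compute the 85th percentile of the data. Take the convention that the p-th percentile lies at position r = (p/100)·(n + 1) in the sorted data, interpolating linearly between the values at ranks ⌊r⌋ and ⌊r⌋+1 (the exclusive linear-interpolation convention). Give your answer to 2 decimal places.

97.20

n = 12.
r = (85/100)·(12 + 1) = 11.05.
Rank 11 is 96 and rank 12 is 120.
Interpolate: 96 + 0.05·(120 − 96) = 96 + 0.05·24 = 97.2.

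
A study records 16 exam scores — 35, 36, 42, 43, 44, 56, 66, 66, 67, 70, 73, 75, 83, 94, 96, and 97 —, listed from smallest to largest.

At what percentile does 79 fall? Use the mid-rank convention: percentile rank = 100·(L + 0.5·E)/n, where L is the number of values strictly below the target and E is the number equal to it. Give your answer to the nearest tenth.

75.0

Count below 79: L = 12; count equal: E = 0; n = 16.
Percentile rank = 100·(12 + 0.5·0)/16 = 100·12/16 = 75.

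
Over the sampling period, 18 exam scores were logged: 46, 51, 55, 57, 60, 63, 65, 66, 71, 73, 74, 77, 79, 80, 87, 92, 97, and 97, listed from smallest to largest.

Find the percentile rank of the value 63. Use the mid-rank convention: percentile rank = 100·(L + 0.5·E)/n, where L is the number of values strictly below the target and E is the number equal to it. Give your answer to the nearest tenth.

30.6

Count below 63: L = 5; count equal: E = 1; n = 18.
Percentile rank = 100·(5 + 0.5·1)/18 = 100·5.5/18 = 30.56.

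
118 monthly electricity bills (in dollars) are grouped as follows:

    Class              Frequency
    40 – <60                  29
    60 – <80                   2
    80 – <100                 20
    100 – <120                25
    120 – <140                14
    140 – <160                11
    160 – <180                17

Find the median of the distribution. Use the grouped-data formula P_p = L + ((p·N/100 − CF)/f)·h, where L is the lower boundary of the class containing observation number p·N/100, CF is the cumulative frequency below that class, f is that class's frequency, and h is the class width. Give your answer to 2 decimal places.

106.40

N = 118; target position k = 50/100 · 118 = 59.
Cumulative frequencies: 29, 31, 51, 76, 90, 101, 118.
Observation 59 falls in the class 100 – <120.
L = 100, CF = 51, f = 25, h = 20.
P50 = 100 + ((59 − 51)/25)·20 = 100 + 6.4 = 106.4.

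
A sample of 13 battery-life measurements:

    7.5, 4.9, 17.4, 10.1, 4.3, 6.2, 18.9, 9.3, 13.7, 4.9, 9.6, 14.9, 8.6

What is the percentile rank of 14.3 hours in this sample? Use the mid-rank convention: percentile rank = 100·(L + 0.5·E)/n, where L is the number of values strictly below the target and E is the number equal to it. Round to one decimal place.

76.9

Sorted: 4.3, 4.9, 4.9, 6.2, 7.5, 8.6, 9.3, 9.6, 10.1, 13.7, 14.9, 17.4, 18.9.
Count below 14.3: L = 10; count equal: E = 0; n = 13.
Percentile rank = 100·(10 + 0.5·0)/13 = 100·10/13 = 76.92.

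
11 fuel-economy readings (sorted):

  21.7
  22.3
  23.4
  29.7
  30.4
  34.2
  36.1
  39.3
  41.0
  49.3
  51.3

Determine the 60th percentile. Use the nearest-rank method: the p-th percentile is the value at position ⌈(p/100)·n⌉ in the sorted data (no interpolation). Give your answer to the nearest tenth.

36.1

n = 11.
Position = ⌈60/100 · 11⌉ = ⌈6.6⌉ = 7.
The value at rank 7 is 36.1.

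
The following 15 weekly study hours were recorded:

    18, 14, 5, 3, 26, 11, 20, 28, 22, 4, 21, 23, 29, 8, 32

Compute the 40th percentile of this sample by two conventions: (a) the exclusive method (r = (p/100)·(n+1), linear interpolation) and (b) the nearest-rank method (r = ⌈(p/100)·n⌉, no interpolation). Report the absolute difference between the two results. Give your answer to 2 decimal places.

Sorted: 3, 4, 5, 8, 11, 14, 18, 20, 21, 22, 23, 26, 28, 29, 32.
n = 15.
(a) r = 6.4; between ranks 6 (14) and 7 (18): 15.6.
(b) the nearest-rank method: rank 6 → 14.
|15.6 − 14| = 1.6.

1.60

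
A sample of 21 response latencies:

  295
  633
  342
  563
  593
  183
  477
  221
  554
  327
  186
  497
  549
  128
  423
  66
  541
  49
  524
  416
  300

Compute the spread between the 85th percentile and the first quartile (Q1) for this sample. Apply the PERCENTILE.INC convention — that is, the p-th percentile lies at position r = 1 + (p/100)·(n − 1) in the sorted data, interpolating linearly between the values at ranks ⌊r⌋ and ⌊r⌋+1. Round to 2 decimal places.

333.00

Sorted: 49, 66, 128, 183, 186, 221, 295, 300, 327, 342, 416, 423, 477, 497, 524, 541, 549, 554, 563, 593, 633.
n = 21.
P25: r = 6 (integer) → 221.
P85: r = 18 (integer) → 554.
Difference: 554 − 221 = 333.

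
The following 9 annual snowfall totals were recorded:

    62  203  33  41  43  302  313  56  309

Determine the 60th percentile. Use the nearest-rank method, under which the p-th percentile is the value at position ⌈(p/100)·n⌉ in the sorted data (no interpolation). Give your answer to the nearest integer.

Sorted: 33, 41, 43, 56, 62, 203, 302, 309, 313.
n = 9.
Position = ⌈60/100 · 9⌉ = ⌈5.4⌉ = 6.
The value at rank 6 is 203.

203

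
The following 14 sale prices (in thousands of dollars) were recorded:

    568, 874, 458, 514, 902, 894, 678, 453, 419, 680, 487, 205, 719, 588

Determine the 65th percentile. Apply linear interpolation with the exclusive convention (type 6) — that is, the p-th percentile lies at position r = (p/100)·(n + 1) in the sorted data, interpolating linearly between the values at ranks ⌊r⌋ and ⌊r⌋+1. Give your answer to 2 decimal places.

Sorted: 205, 419, 453, 458, 487, 514, 568, 588, 678, 680, 719, 874, 894, 902.
n = 14.
r = (65/100)·(14 + 1) = 9.75.
Rank 9 is 678 and rank 10 is 680.
Interpolate: 678 + 0.75·(680 − 678) = 678 + 0.75·2 = 679.5.

679.50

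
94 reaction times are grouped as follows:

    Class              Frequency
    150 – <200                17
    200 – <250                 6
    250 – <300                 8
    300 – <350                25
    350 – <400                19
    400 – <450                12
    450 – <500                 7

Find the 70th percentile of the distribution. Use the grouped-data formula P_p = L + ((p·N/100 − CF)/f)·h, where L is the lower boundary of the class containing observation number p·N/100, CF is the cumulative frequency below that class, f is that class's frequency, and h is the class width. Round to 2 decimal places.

N = 94; target position k = 70/100 · 94 = 65.8.
Cumulative frequencies: 17, 23, 31, 56, 75, 87, 94.
Observation 65.8 falls in the class 350 – <400.
L = 350, CF = 56, f = 19, h = 50.
P70 = 350 + ((65.8 − 56)/19)·50 = 350 + 25.7895 = 375.789.

375.79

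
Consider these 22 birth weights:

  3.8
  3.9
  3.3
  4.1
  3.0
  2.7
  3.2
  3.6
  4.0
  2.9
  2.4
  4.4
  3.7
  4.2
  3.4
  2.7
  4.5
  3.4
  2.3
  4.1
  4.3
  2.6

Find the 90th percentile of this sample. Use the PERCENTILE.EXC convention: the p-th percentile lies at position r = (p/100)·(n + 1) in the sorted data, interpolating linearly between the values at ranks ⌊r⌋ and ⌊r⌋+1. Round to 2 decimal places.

Sorted: 2.3, 2.4, 2.6, 2.7, 2.7, 2.9, 3.0, 3.2, 3.3, 3.4, 3.4, 3.6, 3.7, 3.8, 3.9, 4.0, 4.1, 4.1, 4.2, 4.3, 4.4, 4.5.
n = 22.
r = (90/100)·(22 + 1) = 20.7.
Rank 20 is 4.3 and rank 21 is 4.4.
Interpolate: 4.3 + 0.7·(4.4 − 4.3) = 4.3 + 0.7·0.1 = 4.37.

4.37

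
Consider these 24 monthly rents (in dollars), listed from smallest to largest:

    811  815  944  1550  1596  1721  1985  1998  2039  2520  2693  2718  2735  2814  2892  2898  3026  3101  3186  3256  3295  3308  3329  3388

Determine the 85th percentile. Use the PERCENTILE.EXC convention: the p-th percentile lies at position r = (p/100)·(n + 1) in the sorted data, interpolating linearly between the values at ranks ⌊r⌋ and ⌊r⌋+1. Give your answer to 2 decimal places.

n = 24.
r = (85/100)·(24 + 1) = 21.25.
Rank 21 is 3295 and rank 22 is 3308.
Interpolate: 3295 + 0.25·(3308 − 3295) = 3295 + 0.25·13 = 3298.25.

3298.25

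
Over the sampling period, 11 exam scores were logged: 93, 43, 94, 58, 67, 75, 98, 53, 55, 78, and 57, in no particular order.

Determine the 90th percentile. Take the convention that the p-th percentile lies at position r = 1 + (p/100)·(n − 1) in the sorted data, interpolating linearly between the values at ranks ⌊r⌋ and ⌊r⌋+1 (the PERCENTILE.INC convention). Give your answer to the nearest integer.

Sorted: 43, 53, 55, 57, 58, 67, 75, 78, 93, 94, 98.
n = 11.
r = 1 + (90/100)·(11 − 1) = 1 + 9 = 10.
r is an integer, so P90 is the value at rank 10: 94.

94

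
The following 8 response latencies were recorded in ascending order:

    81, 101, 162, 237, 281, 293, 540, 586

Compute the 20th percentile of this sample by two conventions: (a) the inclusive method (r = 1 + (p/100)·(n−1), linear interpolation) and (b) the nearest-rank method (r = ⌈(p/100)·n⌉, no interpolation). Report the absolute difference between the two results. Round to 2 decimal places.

n = 8.
(a) r = 2.4; between ranks 2 (101) and 3 (162): 125.4.
(b) the nearest-rank method: rank 2 → 101.
|125.4 − 101| = 24.4.

24.40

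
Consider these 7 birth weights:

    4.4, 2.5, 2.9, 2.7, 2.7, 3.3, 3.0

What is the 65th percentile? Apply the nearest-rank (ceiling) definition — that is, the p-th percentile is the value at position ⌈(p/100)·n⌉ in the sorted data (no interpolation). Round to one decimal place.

Sorted: 2.5, 2.7, 2.7, 2.9, 3.0, 3.3, 4.4.
n = 7.
Position = ⌈65/100 · 7⌉ = ⌈4.55⌉ = 5.
The value at rank 5 is 3.0.

3.0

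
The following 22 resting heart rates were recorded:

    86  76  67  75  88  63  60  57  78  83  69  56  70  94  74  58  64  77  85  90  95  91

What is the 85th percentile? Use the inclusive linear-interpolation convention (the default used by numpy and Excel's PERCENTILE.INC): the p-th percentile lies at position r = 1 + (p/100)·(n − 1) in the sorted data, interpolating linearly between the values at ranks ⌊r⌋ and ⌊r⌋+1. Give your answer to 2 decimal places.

89.70

Sorted: 56, 57, 58, 60, 63, 64, 67, 69, 70, 74, 75, 76, 77, 78, 83, 85, 86, 88, 90, 91, 94, 95.
n = 22.
r = 1 + (85/100)·(22 − 1) = 1 + 17.85 = 18.85.
Rank 18 is 88 and rank 19 is 90.
Interpolate: 88 + 0.85·(90 − 88) = 88 + 0.85·2 = 89.7.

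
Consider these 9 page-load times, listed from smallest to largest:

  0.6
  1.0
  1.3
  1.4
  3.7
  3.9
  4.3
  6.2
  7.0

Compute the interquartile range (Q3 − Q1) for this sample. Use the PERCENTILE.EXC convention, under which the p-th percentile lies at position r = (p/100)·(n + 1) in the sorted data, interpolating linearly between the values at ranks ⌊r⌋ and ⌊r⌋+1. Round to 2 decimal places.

n = 9.
P25: r = 2.5; ranks 2–3 are 1.0, 1.3; interpolating gives 1.15.
P75: r = 7.5; ranks 7–8 are 4.3, 6.2; interpolating gives 5.25.
Difference: 5.25 − 1.15 = 4.1.

4.10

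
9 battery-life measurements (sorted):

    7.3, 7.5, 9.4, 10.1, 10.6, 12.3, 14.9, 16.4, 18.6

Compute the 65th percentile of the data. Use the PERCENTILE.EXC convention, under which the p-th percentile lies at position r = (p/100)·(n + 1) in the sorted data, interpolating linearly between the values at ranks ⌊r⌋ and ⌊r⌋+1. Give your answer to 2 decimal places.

n = 9.
r = (65/100)·(9 + 1) = 6.5.
Rank 6 is 12.3 and rank 7 is 14.9.
Interpolate: 12.3 + 0.5·(14.9 − 12.3) = 12.3 + 0.5·2.6 = 13.6.

13.60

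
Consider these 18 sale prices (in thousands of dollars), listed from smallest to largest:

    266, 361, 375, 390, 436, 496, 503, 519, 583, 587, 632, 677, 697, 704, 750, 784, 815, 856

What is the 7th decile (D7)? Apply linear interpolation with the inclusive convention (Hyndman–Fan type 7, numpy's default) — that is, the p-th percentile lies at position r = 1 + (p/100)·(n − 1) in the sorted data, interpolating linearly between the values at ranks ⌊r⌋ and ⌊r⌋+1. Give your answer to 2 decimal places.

n = 18.
r = 1 + (70/100)·(18 − 1) = 1 + 11.9 = 12.9.
Rank 12 is 677 and rank 13 is 697.
Interpolate: 677 + 0.9·(697 − 677) = 677 + 0.9·20 = 695.

695.00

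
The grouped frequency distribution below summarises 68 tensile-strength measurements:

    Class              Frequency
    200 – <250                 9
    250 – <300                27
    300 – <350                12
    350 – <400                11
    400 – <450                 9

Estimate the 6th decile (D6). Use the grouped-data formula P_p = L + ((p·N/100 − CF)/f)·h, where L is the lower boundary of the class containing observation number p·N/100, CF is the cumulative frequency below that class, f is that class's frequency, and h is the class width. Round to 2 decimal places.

N = 68; target position k = 60/100 · 68 = 40.8.
Cumulative frequencies: 9, 36, 48, 59, 68.
Observation 40.8 falls in the class 300 – <350.
L = 300, CF = 36, f = 12, h = 50.
P60 = 300 + ((40.8 − 36)/12)·50 = 300 + 20 = 320.

320.00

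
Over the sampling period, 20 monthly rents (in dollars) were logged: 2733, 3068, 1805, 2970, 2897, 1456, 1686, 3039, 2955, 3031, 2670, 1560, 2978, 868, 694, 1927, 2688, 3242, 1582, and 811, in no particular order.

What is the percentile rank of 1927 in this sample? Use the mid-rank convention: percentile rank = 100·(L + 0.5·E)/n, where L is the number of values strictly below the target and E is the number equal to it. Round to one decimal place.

42.5

Sorted: 694, 811, 868, 1456, 1560, 1582, 1686, 1805, 1927, 2670, 2688, 2733, 2897, 2955, 2970, 2978, 3031, 3039, 3068, 3242.
Count below 1927: L = 8; count equal: E = 1; n = 20.
Percentile rank = 100·(8 + 0.5·1)/20 = 100·8.5/20 = 42.5.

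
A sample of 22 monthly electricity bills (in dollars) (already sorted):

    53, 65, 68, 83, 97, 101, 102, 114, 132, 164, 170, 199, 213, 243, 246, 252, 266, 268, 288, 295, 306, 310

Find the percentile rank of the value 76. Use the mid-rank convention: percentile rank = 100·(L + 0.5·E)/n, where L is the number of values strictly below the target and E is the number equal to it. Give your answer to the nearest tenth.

13.6

Count below 76: L = 3; count equal: E = 0; n = 22.
Percentile rank = 100·(3 + 0.5·0)/22 = 100·3/22 = 13.64.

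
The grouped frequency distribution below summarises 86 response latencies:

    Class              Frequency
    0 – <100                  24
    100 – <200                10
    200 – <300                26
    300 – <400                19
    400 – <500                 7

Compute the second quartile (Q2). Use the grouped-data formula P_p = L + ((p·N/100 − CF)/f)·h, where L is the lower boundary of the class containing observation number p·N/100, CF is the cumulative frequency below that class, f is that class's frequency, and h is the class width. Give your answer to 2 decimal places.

234.62

N = 86; target position k = 50/100 · 86 = 43.
Cumulative frequencies: 24, 34, 60, 79, 86.
Observation 43 falls in the class 200 – <300.
L = 200, CF = 34, f = 26, h = 100.
P50 = 200 + ((43 − 34)/26)·100 = 200 + 34.6154 = 234.615.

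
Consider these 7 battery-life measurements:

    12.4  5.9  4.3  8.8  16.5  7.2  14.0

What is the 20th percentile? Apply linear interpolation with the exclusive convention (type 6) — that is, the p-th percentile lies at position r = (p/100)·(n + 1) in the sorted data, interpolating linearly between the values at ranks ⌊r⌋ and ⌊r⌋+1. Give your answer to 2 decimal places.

Sorted: 4.3, 5.9, 7.2, 8.8, 12.4, 14.0, 16.5.
n = 7.
r = (20/100)·(7 + 1) = 1.6.
Rank 1 is 4.3 and rank 2 is 5.9.
Interpolate: 4.3 + 0.6·(5.9 − 4.3) = 4.3 + 0.6·1.6 = 5.26.

5.26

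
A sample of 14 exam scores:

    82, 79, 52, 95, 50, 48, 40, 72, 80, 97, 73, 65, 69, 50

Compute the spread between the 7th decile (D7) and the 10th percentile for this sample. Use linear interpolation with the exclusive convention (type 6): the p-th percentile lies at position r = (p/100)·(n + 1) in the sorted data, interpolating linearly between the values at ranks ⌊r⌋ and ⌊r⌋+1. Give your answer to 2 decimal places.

Sorted: 40, 48, 50, 50, 52, 65, 69, 72, 73, 79, 80, 82, 95, 97.
n = 14.
P10: r = 1.5; ranks 1–2 are 40, 48; interpolating gives 44.
P70: r = 10.5; ranks 10–11 are 79, 80; interpolating gives 79.5.
Difference: 79.5 − 44 = 35.5.

35.50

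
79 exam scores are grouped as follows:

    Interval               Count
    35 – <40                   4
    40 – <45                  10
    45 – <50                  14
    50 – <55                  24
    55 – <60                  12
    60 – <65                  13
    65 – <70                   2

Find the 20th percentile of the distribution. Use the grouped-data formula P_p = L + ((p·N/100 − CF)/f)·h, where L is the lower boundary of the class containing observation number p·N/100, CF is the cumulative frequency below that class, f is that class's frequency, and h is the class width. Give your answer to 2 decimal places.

45.64

N = 79; target position k = 20/100 · 79 = 15.8.
Cumulative frequencies: 4, 14, 28, 52, 64, 77, 79.
Observation 15.8 falls in the class 45 – <50.
L = 45, CF = 14, f = 14, h = 5.
P20 = 45 + ((15.8 − 14)/14)·5 = 45 + 0.642857 = 45.6429.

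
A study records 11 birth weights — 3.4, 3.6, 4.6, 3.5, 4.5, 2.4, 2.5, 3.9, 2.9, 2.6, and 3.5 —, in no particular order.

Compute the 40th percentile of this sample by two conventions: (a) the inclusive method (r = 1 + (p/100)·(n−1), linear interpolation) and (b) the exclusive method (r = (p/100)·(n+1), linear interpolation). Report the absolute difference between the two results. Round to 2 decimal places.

Sorted: 2.4, 2.5, 2.6, 2.9, 3.4, 3.5, 3.5, 3.6, 3.9, 4.5, 4.6.
n = 11.
(a) r = 5 → value at rank 5 = 3.4.
(b) r = 4.8; between ranks 4 (2.9) and 5 (3.4): 3.3.
|3.4 − 3.3| = 0.1.

0.10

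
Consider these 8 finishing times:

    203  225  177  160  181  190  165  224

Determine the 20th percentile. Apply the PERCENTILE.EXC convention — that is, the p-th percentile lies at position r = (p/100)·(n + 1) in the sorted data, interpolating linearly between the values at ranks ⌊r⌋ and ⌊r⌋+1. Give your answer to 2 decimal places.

164.00

Sorted: 160, 165, 177, 181, 190, 203, 224, 225.
n = 8.
r = (20/100)·(8 + 1) = 1.8.
Rank 1 is 160 and rank 2 is 165.
Interpolate: 160 + 0.8·(165 − 160) = 160 + 0.8·5 = 164.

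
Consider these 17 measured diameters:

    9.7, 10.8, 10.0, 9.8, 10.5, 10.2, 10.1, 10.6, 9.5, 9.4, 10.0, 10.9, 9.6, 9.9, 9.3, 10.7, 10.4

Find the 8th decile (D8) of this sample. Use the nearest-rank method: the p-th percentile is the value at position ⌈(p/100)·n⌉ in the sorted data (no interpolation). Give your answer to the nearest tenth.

10.6

Sorted: 9.3, 9.4, 9.5, 9.6, 9.7, 9.8, 9.9, 10.0, 10.0, 10.1, 10.2, 10.4, 10.5, 10.6, 10.7, 10.8, 10.9.
n = 17.
Position = ⌈80/100 · 17⌉ = ⌈13.6⌉ = 14.
The value at rank 14 is 10.6.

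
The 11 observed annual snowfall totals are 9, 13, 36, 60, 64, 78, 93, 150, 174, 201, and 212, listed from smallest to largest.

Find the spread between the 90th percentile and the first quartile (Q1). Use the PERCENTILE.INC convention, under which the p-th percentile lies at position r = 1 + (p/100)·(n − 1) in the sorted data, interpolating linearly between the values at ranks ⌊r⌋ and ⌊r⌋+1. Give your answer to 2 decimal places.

n = 11.
P25: r = 3.5; ranks 3–4 are 36, 60; interpolating gives 48.
P90: r = 10 (integer) → 201.
Difference: 201 − 48 = 153.

153.00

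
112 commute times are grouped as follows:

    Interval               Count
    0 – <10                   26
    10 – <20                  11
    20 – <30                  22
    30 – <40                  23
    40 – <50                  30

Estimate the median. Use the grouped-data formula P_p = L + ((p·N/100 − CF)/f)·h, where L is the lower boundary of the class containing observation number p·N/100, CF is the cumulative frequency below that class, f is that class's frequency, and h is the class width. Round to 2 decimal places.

N = 112; target position k = 50/100 · 112 = 56.
Cumulative frequencies: 26, 37, 59, 82, 112.
Observation 56 falls in the class 20 – <30.
L = 20, CF = 37, f = 22, h = 10.
P50 = 20 + ((56 − 37)/22)·10 = 20 + 8.63636 = 28.6364.

28.64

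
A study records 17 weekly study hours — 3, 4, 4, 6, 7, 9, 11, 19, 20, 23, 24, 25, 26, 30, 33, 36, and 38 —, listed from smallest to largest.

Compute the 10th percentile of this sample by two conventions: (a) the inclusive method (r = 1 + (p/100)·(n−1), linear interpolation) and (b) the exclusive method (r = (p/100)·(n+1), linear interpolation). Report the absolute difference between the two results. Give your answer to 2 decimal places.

n = 17.
(a) r = 2.6; between ranks 2 (4) and 3 (4): 4.
(b) r = 1.8; between ranks 1 (3) and 2 (4): 3.8.
|4 − 3.8| = 0.2.

0.20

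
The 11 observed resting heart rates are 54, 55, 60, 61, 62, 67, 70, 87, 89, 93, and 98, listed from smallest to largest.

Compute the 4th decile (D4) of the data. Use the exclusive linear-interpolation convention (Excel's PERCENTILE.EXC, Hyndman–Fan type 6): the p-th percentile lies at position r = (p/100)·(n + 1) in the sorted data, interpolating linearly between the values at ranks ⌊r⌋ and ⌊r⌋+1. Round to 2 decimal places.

61.80

n = 11.
r = (40/100)·(11 + 1) = 4.8.
Rank 4 is 61 and rank 5 is 62.
Interpolate: 61 + 0.8·(62 − 61) = 61 + 0.8·1 = 61.8.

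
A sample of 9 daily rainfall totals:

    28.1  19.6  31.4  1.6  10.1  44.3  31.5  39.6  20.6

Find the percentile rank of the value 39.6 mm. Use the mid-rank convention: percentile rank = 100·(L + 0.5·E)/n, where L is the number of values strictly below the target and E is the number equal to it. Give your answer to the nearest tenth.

Sorted: 1.6, 10.1, 19.6, 20.6, 28.1, 31.4, 31.5, 39.6, 44.3.
Count below 39.6: L = 7; count equal: E = 1; n = 9.
Percentile rank = 100·(7 + 0.5·1)/9 = 100·7.5/9 = 83.33.

83.3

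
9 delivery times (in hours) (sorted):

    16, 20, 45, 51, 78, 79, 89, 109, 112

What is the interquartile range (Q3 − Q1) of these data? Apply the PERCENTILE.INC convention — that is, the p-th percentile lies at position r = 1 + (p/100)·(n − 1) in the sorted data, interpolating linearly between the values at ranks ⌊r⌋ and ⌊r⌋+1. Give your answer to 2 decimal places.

n = 9.
P25: r = 3 (integer) → 45.
P75: r = 7 (integer) → 89.
Difference: 89 − 45 = 44.

44.00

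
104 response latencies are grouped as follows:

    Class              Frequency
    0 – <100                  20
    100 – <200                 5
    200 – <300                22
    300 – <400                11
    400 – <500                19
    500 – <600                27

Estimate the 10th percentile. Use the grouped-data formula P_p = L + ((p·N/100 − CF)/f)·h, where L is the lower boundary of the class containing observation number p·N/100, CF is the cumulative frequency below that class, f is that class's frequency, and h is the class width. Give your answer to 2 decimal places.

N = 104; target position k = 10/100 · 104 = 10.4.
Cumulative frequencies: 20, 25, 47, 58, 77, 104.
Observation 10.4 falls in the class 0 – <100.
L = 0, CF = 0, f = 20, h = 100.
P10 = 0 + ((10.4 − 0)/20)·100 = 0 + 52 = 52.

52.00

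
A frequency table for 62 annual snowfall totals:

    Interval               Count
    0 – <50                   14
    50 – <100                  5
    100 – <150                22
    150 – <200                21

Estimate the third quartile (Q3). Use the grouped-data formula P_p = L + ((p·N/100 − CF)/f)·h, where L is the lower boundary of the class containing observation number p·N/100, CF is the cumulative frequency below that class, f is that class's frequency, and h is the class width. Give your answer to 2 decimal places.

N = 62; target position k = 75/100 · 62 = 46.5.
Cumulative frequencies: 14, 19, 41, 62.
Observation 46.5 falls in the class 150 – <200.
L = 150, CF = 41, f = 21, h = 50.
P75 = 150 + ((46.5 − 41)/21)·50 = 150 + 13.0952 = 163.095.

163.10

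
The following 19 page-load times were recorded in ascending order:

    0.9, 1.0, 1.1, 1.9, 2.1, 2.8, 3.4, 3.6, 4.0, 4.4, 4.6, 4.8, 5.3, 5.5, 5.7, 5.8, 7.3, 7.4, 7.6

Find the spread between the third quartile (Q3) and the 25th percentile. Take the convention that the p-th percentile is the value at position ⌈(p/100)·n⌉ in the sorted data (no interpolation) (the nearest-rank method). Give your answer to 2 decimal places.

3.60

n = 19.
P25: rank ⌈25/100·19⌉ = 5 → 2.1.
P75: rank ⌈75/100·19⌉ = 15 → 5.7.
Difference: 5.7 − 2.1 = 3.6.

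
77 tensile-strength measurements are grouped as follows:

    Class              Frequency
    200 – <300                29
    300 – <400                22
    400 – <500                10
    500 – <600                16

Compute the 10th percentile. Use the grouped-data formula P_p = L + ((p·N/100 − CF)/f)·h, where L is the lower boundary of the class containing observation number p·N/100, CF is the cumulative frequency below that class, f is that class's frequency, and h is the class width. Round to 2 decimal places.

N = 77; target position k = 10/100 · 77 = 7.7.
Cumulative frequencies: 29, 51, 61, 77.
Observation 7.7 falls in the class 200 – <300.
L = 200, CF = 0, f = 29, h = 100.
P10 = 200 + ((7.7 − 0)/29)·100 = 200 + 26.5517 = 226.552.

226.55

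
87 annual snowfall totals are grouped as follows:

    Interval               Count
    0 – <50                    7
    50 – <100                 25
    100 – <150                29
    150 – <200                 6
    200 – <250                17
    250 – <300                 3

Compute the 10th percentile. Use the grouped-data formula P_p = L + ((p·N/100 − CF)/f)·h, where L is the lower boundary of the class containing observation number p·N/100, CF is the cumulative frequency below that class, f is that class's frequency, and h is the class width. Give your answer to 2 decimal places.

N = 87; target position k = 10/100 · 87 = 8.7.
Cumulative frequencies: 7, 32, 61, 67, 84, 87.
Observation 8.7 falls in the class 50 – <100.
L = 50, CF = 7, f = 25, h = 50.
P10 = 50 + ((8.7 − 7)/25)·50 = 50 + 3.4 = 53.4.

53.40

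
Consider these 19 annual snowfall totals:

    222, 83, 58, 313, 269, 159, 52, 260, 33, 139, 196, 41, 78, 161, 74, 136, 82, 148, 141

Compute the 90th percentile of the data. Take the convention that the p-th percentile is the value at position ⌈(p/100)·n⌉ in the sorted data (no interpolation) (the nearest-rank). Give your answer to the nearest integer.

Sorted: 33, 41, 52, 58, 74, 78, 82, 83, 136, 139, 141, 148, 159, 161, 196, 222, 260, 269, 313.
n = 19.
Position = ⌈90/100 · 19⌉ = ⌈17.1⌉ = 18.
The value at rank 18 is 269.

269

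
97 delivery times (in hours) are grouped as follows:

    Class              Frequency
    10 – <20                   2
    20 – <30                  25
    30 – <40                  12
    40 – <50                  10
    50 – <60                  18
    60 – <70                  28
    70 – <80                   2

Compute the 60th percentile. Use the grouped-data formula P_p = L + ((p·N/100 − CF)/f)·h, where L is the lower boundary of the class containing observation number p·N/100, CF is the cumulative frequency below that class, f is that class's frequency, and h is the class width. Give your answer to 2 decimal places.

N = 97; target position k = 60/100 · 97 = 58.2.
Cumulative frequencies: 2, 27, 39, 49, 67, 95, 97.
Observation 58.2 falls in the class 50 – <60.
L = 50, CF = 49, f = 18, h = 10.
P60 = 50 + ((58.2 − 49)/18)·10 = 50 + 5.11111 = 55.1111.

55.11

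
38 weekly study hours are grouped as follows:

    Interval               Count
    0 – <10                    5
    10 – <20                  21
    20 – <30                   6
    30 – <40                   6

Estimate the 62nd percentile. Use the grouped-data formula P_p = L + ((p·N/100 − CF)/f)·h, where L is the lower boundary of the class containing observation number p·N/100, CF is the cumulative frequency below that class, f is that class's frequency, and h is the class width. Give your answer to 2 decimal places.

18.84

N = 38; target position k = 62/100 · 38 = 23.56.
Cumulative frequencies: 5, 26, 32, 38.
Observation 23.56 falls in the class 10 – <20.
L = 10, CF = 5, f = 21, h = 10.
P62 = 10 + ((23.56 − 5)/21)·10 = 10 + 8.8381 = 18.8381.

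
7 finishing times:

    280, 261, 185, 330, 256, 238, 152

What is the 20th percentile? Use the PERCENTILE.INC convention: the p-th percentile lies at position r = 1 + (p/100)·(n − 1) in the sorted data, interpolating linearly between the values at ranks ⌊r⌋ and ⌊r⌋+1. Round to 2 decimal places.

Sorted: 152, 185, 238, 256, 261, 280, 330.
n = 7.
r = 1 + (20/100)·(7 − 1) = 1 + 1.2 = 2.2.
Rank 2 is 185 and rank 3 is 238.
Interpolate: 185 + 0.2·(238 − 185) = 185 + 0.2·53 = 195.6.

195.60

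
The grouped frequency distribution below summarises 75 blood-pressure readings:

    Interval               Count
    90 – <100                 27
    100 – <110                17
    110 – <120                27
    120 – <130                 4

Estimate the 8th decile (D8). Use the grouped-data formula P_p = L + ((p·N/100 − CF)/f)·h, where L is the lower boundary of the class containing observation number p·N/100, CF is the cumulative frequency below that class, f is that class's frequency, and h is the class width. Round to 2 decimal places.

115.93

N = 75; target position k = 80/100 · 75 = 60.
Cumulative frequencies: 27, 44, 71, 75.
Observation 60 falls in the class 110 – <120.
L = 110, CF = 44, f = 27, h = 10.
P80 = 110 + ((60 − 44)/27)·10 = 110 + 5.92593 = 115.926.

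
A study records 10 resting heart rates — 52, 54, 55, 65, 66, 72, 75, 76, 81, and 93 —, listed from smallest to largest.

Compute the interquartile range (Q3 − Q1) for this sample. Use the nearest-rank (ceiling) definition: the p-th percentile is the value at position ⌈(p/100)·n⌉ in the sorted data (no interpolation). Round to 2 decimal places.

n = 10.
P25: rank ⌈25/100·10⌉ = 3 → 55.
P75: rank ⌈75/100·10⌉ = 8 → 76.
Difference: 76 − 55 = 21.

21.00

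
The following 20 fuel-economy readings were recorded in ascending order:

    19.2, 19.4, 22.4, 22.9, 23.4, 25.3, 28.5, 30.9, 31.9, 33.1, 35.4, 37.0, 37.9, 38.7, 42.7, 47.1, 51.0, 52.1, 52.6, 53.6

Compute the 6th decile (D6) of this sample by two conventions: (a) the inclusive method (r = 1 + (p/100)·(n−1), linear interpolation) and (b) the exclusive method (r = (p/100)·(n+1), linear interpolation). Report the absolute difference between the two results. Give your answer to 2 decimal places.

n = 20.
(a) r = 12.4; between ranks 12 (37.0) and 13 (37.9): 37.36.
(b) r = 12.6; between ranks 12 (37.0) and 13 (37.9): 37.54.
|37.36 − 37.54| = 0.18.

0.18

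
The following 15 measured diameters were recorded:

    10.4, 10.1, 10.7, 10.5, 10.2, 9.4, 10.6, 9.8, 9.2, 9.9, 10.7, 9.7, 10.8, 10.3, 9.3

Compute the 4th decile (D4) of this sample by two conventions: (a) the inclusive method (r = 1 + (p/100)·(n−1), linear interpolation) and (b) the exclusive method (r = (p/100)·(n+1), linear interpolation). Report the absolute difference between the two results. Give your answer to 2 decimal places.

0.04

Sorted: 9.2, 9.3, 9.4, 9.7, 9.8, 9.9, 10.1, 10.2, 10.3, 10.4, 10.5, 10.6, 10.7, 10.7, 10.8.
n = 15.
(a) r = 6.6; between ranks 6 (9.9) and 7 (10.1): 10.02.
(b) r = 6.4; between ranks 6 (9.9) and 7 (10.1): 9.98.
|10.02 − 9.98| = 0.04.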